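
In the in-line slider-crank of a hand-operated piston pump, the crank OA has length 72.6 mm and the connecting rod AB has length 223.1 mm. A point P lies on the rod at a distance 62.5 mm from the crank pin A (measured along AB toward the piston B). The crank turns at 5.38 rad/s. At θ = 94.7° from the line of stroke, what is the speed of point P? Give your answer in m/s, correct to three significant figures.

0.387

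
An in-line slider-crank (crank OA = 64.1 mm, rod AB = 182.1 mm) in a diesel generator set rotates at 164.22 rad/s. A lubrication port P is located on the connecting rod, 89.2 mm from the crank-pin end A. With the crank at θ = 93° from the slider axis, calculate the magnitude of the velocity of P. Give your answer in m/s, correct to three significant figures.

10.4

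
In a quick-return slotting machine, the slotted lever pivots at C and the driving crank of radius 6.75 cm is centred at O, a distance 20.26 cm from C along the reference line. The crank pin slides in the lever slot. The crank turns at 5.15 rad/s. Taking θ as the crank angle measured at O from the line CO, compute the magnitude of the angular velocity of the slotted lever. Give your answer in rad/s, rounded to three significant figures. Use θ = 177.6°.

2.57

ω = 5.15 rad/s
Crank pin A relative to C: A = (d + r cosθ, r sinθ); lever angle φ = atan2(r sinθ, d + r cosθ).
Differentiating tanφ: φ̇ = rω(d cosθ + r)/(d² + r² + 2dr cosθ).
d² + r² + 2dr cosθ = |CA|² = 0.018276 m²;  d cosθ + r = -0.13492 m.
|ω_lever| = |0.0675·5.15·-0.13492| / 0.018276 = 2.5663 rad/s.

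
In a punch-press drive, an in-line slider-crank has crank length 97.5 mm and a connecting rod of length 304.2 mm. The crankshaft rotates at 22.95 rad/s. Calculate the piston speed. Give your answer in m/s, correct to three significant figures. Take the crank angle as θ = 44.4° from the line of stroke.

ω = 22.95 rad/s
For an in-line slider-crank, x = r cosθ + √(L² − r² sin²θ), so v = −rω sinθ·[1 + r cosθ/√(L² − r² sin²θ)].
With r = 0.0975 m, L = 0.3042 m, θ = 44.4°: √(L² − r² sin²θ) = 0.29645 m.
v = −0.0975·22.95·0.69966·[1 + 0.0975·0.71447/0.29645] = -1.9335 m/s.
|v| = 1.9335 m/s.

1.93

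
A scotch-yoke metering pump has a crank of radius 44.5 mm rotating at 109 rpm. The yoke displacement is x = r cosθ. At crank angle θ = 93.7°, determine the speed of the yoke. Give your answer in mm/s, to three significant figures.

507

ω = 11.41 rad/s (from 109 rpm).
x = r cosθ ⇒ ẋ = −rω sinθ.
|v| = rω|sinθ| = 0.0445·11.41·|sin 93.7°| = 0.50688 m/s = 506.88 mm/s.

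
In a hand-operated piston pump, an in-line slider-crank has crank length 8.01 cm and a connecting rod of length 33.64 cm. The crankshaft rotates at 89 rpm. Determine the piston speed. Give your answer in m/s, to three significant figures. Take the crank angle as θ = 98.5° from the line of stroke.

ω = 2π·89/60 = 9.32 rad/s
For an in-line slider-crank, x = r cosθ + √(L² − r² sin²θ), so v = −rω sinθ·[1 + r cosθ/√(L² − r² sin²θ)].
With r = 0.0801 m, L = 0.3364 m, θ = 98.5°: √(L² − r² sin²θ) = 0.32694 m.
v = −0.0801·9.32·0.98902·[1 + 0.0801·-0.14781/0.32694] = -0.7116 m/s.
|v| = 0.7116 m/s.

0.712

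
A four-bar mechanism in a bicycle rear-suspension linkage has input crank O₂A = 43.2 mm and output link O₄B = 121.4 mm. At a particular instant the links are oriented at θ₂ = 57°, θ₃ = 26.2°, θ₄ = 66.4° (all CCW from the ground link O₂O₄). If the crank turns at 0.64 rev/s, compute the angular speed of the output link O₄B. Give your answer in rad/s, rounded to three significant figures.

1.14

ω₂ = 4.021 rad/s (from 0.64 rev/s).
Differentiating the loop-closure r₂e^{iθ₂}+r₃e^{iθ₃}=r₁+r₄e^{iθ₄} gives r₂ω₂e^{iθ₂}+r₃ω₃e^{iθ₃}=r₄ω₄e^{iθ₄}.
Eliminating the other unknown: ω₄ = r₂ω₂ sin(θ₂−θ₃) / [r₄ sin(θ₄−θ₃)].
Numerator sine = +0.51204; denominator sine = +0.64546.
Result = 0.0432·4.021·(+0.51204) / (0.1214·(+0.64546)) = +1.1352 rad/s; magnitude 1.1352 rad/s.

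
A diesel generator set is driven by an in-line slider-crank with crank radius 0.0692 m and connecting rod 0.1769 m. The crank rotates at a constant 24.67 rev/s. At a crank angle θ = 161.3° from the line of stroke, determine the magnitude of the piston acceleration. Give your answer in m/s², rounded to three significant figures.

ω = 2π·24.7 = 155 rad/s
x(θ) = r cosθ + √(L² − r² sin²θ); with ω constant, a = ω²·d²x/dθ².
d²x/dθ² = −r cosθ − r²(cos2θ)/√u − r⁴ sin²2θ/(4u^{3/2}),  u = L² − r² sin²θ = 0.0308014 m².
Substituting r = 0.0692 m, L = 0.1769 m, θ = 161.3°: d²x/dθ² = +0.04348 m.
a = ω²·d²x/dθ² = (155)²·(+0.04348) = +1044.7 m/s²;  |a| = 1044.7 m/s².

1040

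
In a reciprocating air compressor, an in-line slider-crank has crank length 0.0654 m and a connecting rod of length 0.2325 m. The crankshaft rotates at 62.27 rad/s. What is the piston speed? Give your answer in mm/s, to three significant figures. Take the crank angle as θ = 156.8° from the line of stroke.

ω = 62.27 rad/s
For an in-line slider-crank, x = r cosθ + √(L² − r² sin²θ), so v = −rω sinθ·[1 + r cosθ/√(L² − r² sin²θ)].
With r = 0.0654 m, L = 0.2325 m, θ = 156.8°: √(L² − r² sin²θ) = 0.23107 m.
v = −0.0654·62.27·0.39394·[1 + 0.0654·-0.91914/0.23107] = -1.187 m/s.
|v| = 1.187 m/s = 1187 mm/s.

1190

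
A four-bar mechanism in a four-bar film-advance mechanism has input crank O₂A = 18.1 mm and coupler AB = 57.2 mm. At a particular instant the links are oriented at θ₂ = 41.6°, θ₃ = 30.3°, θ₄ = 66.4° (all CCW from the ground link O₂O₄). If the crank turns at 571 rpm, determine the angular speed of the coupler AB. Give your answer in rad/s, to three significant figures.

13.5

ω₂ = 59.79 rad/s (from 571 rpm).
Differentiating the loop-closure r₂e^{iθ₂}+r₃e^{iθ₃}=r₁+r₄e^{iθ₄} gives r₂ω₂e^{iθ₂}+r₃ω₃e^{iθ₃}=r₄ω₄e^{iθ₄}.
Eliminating the other unknown: ω₃ = r₂ω₂ sin(θ₄−θ₂) / [r₃ sin(θ₃−θ₄)].
Numerator sine = +0.41945; denominator sine = -0.58920.
Result = 0.0181·59.79·(+0.41945) / (0.0572·(-0.58920)) = -13.47 rad/s; magnitude 13.47 rad/s.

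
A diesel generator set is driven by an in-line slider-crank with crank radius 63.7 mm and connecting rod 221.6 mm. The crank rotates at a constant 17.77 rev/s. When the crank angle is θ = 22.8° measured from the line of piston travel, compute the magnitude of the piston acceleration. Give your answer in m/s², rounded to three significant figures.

ω = 2π·17.8 = 111.7 rad/s
x(θ) = r cosθ + √(L² − r² sin²θ); with ω constant, a = ω²·d²x/dθ².
d²x/dθ² = −r cosθ − r²(cos2θ)/√u − r⁴ sin²2θ/(4u^{3/2}),  u = L² − r² sin²θ = 0.0484972 m².
Substituting r = 0.0637 m, L = 0.2216 m, θ = 22.8°: d²x/dθ² = -0.071811 m.
a = ω²·d²x/dθ² = (111.7)²·(-0.071811) = -895.21 m/s²;  |a| = 895.21 m/s².

895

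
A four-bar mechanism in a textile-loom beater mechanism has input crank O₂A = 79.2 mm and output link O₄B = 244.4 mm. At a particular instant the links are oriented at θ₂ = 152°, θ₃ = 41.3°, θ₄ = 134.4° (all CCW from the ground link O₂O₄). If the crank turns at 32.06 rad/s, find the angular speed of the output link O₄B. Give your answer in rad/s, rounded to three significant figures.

ω₂ = 32.06 rad/s
Differentiating the loop-closure r₂e^{iθ₂}+r₃e^{iθ₃}=r₁+r₄e^{iθ₄} gives r₂ω₂e^{iθ₂}+r₃ω₃e^{iθ₃}=r₄ω₄e^{iθ₄}.
Eliminating the other unknown: ω₄ = r₂ω₂ sin(θ₂−θ₃) / [r₄ sin(θ₄−θ₃)].
Numerator sine = +0.93544; denominator sine = +0.99854.
Result = 0.0792·32.06·(+0.93544) / (0.2444·(+0.99854)) = +9.7329 rad/s; magnitude 9.7329 rad/s.

9.73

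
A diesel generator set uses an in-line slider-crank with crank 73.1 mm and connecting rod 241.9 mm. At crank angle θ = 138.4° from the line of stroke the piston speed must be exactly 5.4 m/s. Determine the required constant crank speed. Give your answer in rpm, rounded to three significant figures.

For an in-line slider-crank, |v_piston| = rω|sinθ|·[1 + r cosθ/√(L² − r² sin²θ)].
With r = 0.0731 m, L = 0.2419 m, θ = 138.4°: the bracketed kinematic factor |dx/dθ| = 0.037338 m.
ω = v/|dx/dθ| = 5.4/0.037338 = 144.62 rad/s.
N = 60ω/(2π) = 1381.1 rpm.

1380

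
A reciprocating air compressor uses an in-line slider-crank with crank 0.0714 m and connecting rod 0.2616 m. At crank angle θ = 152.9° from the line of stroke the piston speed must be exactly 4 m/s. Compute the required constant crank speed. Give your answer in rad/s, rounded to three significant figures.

163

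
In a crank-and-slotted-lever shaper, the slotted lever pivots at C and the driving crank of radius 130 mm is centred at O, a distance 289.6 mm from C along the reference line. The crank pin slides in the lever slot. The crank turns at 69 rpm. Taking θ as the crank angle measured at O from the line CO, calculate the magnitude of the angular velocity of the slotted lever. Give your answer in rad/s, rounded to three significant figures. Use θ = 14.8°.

2.22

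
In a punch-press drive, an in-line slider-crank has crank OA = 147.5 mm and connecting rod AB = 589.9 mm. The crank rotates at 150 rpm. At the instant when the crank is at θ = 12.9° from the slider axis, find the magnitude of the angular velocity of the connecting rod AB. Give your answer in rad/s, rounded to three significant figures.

ω = 15.71 rad/s (converted from 150 rpm).
The rod makes angle φ with the slider axis where L sinφ = r sinθ; differentiating, L cosφ·φ̇ = r ω cosθ.
L cosφ = √(L² − r² sin²θ) = 0.58898 m.
|ω_rod| = r ω |cosθ| / √(L² − r² sin²θ) = 0.1475·15.71·0.97476/0.58898 = 3.8345 rad/s.

3.83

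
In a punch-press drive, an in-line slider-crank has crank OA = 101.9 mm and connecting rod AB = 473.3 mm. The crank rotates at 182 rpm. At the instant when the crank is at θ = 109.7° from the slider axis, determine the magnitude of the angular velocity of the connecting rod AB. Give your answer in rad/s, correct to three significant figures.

1.41

ω = 19.06 rad/s (converted from 182 rpm).
The rod makes angle φ with the slider axis where L sinφ = r sinθ; differentiating, L cosφ·φ̇ = r ω cosθ.
L cosφ = √(L² − r² sin²θ) = 0.46348 m.
|ω_rod| = r ω |cosθ| / √(L² − r² sin²θ) = 0.1019·19.06·0.33710/0.46348 = 1.4125 rad/s.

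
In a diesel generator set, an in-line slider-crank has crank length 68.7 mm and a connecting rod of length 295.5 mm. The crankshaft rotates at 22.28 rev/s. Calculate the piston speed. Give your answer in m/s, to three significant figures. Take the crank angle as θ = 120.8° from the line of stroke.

ω = 2π·22.3 = 140 rad/s
For an in-line slider-crank, x = r cosθ + √(L² − r² sin²θ), so v = −rω sinθ·[1 + r cosθ/√(L² − r² sin²θ)].
With r = 0.0687 m, L = 0.2955 m, θ = 120.8°: √(L² − r² sin²θ) = 0.28955 m.
v = −0.0687·140·0.85896·[1 + 0.0687·-0.51204/0.28955] = -7.2572 m/s.
|v| = 7.2572 m/s.

7.26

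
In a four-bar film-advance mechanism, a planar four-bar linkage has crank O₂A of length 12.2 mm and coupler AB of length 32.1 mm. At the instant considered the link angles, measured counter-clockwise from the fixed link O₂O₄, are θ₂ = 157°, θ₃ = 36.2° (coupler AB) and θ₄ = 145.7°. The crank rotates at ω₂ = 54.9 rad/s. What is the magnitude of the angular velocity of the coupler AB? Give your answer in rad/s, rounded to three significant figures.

4.34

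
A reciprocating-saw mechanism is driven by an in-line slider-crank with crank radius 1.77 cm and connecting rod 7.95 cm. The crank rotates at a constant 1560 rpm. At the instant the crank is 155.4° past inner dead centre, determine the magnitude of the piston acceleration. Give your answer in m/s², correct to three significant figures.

360

ω = 2π·1560/60 = 163.4 rad/s
x(θ) = r cosθ + √(L² − r² sin²θ); with ω constant, a = ω²·d²x/dθ².
d²x/dθ² = −r cosθ − r²(cos2θ)/√u − r⁴ sin²2θ/(4u^{3/2}),  u = L² − r² sin²θ = 0.00626596 m².
Substituting r = 0.0177 m, L = 0.0795 m, θ = 155.4°: d²x/dθ² = +0.013479 m.
a = ω²·d²x/dθ² = (163.4)²·(+0.013479) = +359.72 m/s²;  |a| = 359.72 m/s².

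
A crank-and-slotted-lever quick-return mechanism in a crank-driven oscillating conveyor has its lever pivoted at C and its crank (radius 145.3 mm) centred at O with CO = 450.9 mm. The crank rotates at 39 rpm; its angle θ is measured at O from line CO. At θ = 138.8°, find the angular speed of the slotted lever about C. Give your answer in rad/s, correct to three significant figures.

0.915

ω = 4.084 rad/s (from 39 rpm).
Crank pin A relative to C: A = (d + r cosθ, r sinθ); lever angle φ = atan2(r sinθ, d + r cosθ).
Differentiating tanφ: φ̇ = rω(d cosθ + r)/(d² + r² + 2dr cosθ).
d² + r² + 2dr cosθ = |CA|² = 0.125833 m²;  d cosθ + r = -0.19396 m.
|ω_lever| = |0.1453·4.084·-0.19396| / 0.125833 = 0.91471 rad/s.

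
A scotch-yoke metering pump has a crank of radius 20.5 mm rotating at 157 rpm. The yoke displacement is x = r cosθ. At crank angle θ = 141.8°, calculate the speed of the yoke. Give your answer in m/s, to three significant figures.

0.208

ω = 16.44 rad/s (from 157 rpm).
x = r cosθ ⇒ ẋ = −rω sinθ.
|v| = rω|sinθ| = 0.0205·16.44·|sin 141.8°| = 0.20843 m/s.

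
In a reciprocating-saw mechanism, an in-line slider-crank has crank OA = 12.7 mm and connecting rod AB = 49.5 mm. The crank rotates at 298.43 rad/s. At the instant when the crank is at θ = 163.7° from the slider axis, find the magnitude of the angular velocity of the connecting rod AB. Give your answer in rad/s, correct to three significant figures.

73.7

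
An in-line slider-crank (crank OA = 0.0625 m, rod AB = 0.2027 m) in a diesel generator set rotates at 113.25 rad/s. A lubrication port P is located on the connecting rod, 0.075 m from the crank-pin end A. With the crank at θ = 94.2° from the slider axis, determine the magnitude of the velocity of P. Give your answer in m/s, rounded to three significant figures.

ω = 113.2 rad/s.  Crank-pin speed |V_A| = rω = 7.0781 m/s, perpendicular to OA.
Rod angle: sinφ = −(r/L) sinθ ⇒ φ = -17.909°; ω_rod = −rω cosθ/√(L²−r²sin²θ) = +2.6877 rad/s.
V_P = V_A + ω_rod × AP, with AP = 0.075 m along the rod.
Components: V_Px = −rω sinθ − a·ω_rod·sinφ = -6.9971 m/s;  V_Py = rω cosθ + a·ω_rod·cosφ = -0.32658 m/s.
|V_P| = √(V_Px² + V_Py²) = 7.0047 m/s.

7.00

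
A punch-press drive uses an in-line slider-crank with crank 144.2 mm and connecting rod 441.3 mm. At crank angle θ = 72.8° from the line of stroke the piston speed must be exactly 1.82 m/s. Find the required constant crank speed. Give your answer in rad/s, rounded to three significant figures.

12.0

For an in-line slider-crank, |v_piston| = rω|sinθ|·[1 + r cosθ/√(L² − r² sin²θ)].
With r = 0.1442 m, L = 0.4413 m, θ = 72.8°: the bracketed kinematic factor |dx/dθ| = 0.15176 m.
ω = v/|dx/dθ| = 1.82/0.15176 = 11.992 rad/s.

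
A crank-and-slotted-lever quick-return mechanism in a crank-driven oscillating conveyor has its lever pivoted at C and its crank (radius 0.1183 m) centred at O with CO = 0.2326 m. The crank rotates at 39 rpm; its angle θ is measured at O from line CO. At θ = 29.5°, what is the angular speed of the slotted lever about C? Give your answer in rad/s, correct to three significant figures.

ω = 4.084 rad/s (from 39 rpm).
Crank pin A relative to C: A = (d + r cosθ, r sinθ); lever angle φ = atan2(r sinθ, d + r cosθ).
Differentiating tanφ: φ̇ = rω(d cosθ + r)/(d² + r² + 2dr cosθ).
d² + r² + 2dr cosθ = |CA|² = 0.115996 m²;  d cosθ + r = +0.32074 m.
|ω_lever| = |0.1183·4.084·+0.32074| / 0.115996 = 1.336 rad/s.

1.34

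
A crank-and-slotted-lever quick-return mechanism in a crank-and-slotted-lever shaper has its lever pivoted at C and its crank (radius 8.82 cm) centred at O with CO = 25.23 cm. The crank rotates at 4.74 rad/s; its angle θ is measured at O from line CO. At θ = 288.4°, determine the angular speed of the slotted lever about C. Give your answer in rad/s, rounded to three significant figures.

ω = 4.74 rad/s
Crank pin A relative to C: A = (d + r cosθ, r sinθ); lever angle φ = atan2(r sinθ, d + r cosθ).
Differentiating tanφ: φ̇ = rω(d cosθ + r)/(d² + r² + 2dr cosθ).
d² + r² + 2dr cosθ = |CA|² = 0.0854827 m²;  d cosθ + r = +0.16784 m.
|ω_lever| = |0.0882·4.74·+0.16784| / 0.0854827 = 0.82084 rad/s.

0.821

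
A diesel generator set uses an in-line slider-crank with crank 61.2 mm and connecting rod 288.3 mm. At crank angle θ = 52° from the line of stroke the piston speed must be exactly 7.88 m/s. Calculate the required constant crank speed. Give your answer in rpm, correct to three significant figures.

1380

For an in-line slider-crank, |v_piston| = rω|sinθ|·[1 + r cosθ/√(L² − r² sin²θ)].
With r = 0.0612 m, L = 0.2883 m, θ = 52°: the bracketed kinematic factor |dx/dθ| = 0.054619 m.
ω = v/|dx/dθ| = 7.88/0.054619 = 144.27 rad/s.
N = 60ω/(2π) = 1377.7 rpm.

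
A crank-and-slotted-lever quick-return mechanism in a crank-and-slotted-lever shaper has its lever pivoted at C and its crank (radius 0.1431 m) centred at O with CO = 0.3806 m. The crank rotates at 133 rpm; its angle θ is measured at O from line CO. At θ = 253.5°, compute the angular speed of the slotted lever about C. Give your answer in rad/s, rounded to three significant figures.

0.519

ω = 13.93 rad/s (from 133 rpm).
Crank pin A relative to C: A = (d + r cosθ, r sinθ); lever angle φ = atan2(r sinθ, d + r cosθ).
Differentiating tanφ: φ̇ = rω(d cosθ + r)/(d² + r² + 2dr cosθ).
d² + r² + 2dr cosθ = |CA|² = 0.134397 m²;  d cosθ + r = +0.035004 m.
|ω_lever| = |0.1431·13.93·+0.035004| / 0.134397 = 0.51909 rad/s.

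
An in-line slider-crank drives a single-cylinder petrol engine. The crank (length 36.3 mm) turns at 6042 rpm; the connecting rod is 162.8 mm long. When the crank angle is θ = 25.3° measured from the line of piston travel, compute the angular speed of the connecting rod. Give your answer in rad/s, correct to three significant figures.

128

ω = 632.7 rad/s (converted from 6042 rpm).
The rod makes angle φ with the slider axis where L sinφ = r sinθ; differentiating, L cosφ·φ̇ = r ω cosθ.
L cosφ = √(L² − r² sin²θ) = 0.16206 m.
|ω_rod| = r ω |cosθ| / √(L² − r² sin²θ) = 0.0363·632.7·0.90408/0.16206 = 128.13 rad/s.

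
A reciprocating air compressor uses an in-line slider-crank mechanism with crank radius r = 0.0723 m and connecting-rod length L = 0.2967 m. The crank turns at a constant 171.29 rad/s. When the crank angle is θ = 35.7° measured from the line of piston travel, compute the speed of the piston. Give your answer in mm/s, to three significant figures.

8670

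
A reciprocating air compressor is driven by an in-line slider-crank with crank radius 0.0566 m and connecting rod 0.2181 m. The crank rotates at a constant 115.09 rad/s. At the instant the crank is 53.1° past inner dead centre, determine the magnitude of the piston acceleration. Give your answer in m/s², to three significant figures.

ω = 115.1 rad/s
x(θ) = r cosθ + √(L² − r² sin²θ); with ω constant, a = ω²·d²x/dθ².
d²x/dθ² = −r cosθ − r²(cos2θ)/√u − r⁴ sin²2θ/(4u^{3/2}),  u = L² − r² sin²θ = 0.0455189 m².
Substituting r = 0.0566 m, L = 0.2181 m, θ = 53.1°: d²x/dθ² = -0.030038 m.
a = ω²·d²x/dθ² = (115.1)²·(-0.030038) = -397.88 m/s²;  |a| = 397.88 m/s².

398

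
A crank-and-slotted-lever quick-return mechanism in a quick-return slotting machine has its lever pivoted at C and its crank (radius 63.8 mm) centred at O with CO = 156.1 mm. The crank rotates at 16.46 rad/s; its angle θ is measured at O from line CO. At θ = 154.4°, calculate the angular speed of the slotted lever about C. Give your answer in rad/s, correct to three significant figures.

ω = 16.46 rad/s
Crank pin A relative to C: A = (d + r cosθ, r sinθ); lever angle φ = atan2(r sinθ, d + r cosθ).
Differentiating tanφ: φ̇ = rω(d cosθ + r)/(d² + r² + 2dr cosθ).
d² + r² + 2dr cosθ = |CA|² = 0.0104746 m²;  d cosθ + r = -0.076976 m.
|ω_lever| = |0.0638·16.46·-0.076976| / 0.0104746 = 7.7173 rad/s.

7.72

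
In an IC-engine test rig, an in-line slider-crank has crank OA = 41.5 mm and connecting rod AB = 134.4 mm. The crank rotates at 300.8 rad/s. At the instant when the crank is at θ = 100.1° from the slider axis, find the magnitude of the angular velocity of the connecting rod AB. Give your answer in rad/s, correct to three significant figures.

17.1

ω = 300.8 rad/s
The rod makes angle φ with the slider axis where L sinφ = r sinθ; differentiating, L cosφ·φ̇ = r ω cosθ.
L cosφ = √(L² − r² sin²θ) = 0.12804 m.
|ω_rod| = r ω |cosθ| / √(L² − r² sin²θ) = 0.0415·300.8·0.17537/0.12804 = 17.097 rad/s.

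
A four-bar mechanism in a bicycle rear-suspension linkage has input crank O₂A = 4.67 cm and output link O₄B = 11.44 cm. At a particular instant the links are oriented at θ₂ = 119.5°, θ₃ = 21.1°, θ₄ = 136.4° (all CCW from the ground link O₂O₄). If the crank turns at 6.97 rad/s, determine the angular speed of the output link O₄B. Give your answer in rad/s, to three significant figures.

3.11

ω₂ = 6.97 rad/s
Differentiating the loop-closure r₂e^{iθ₂}+r₃e^{iθ₃}=r₁+r₄e^{iθ₄} gives r₂ω₂e^{iθ₂}+r₃ω₃e^{iθ₃}=r₄ω₄e^{iθ₄}.
Eliminating the other unknown: ω₄ = r₂ω₂ sin(θ₂−θ₃) / [r₄ sin(θ₄−θ₃)].
Numerator sine = +0.98927; denominator sine = +0.90408.
Result = 0.0467·6.97·(+0.98927) / (0.1144·(+0.90408)) = +3.1134 rad/s; magnitude 3.1134 rad/s.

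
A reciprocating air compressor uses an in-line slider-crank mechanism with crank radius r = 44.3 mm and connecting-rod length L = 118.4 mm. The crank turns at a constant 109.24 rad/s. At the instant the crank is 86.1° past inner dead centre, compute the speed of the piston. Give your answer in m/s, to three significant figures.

4.96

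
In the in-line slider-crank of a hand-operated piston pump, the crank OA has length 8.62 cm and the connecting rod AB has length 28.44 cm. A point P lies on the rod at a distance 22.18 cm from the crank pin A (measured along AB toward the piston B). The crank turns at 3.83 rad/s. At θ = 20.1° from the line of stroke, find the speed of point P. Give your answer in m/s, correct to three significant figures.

0.155

ω = 3.83 rad/s.  Crank-pin speed |V_A| = rω = 0.33015 m/s, perpendicular to OA.
Rod angle: sinφ = −(r/L) sinθ ⇒ φ = -5.979°; ω_rod = −rω cosθ/√(L²−r²sin²θ) = -1.0961 rad/s.
V_P = V_A + ω_rod × AP, with AP = 0.2218 m along the rod.
Components: V_Px = −rω sinθ − a·ω_rod·sinφ = -0.13878 m/s;  V_Py = rω cosθ + a·ω_rod·cosφ = +0.068243 m/s.
|V_P| = √(V_Px² + V_Py²) = 0.15465 m/s.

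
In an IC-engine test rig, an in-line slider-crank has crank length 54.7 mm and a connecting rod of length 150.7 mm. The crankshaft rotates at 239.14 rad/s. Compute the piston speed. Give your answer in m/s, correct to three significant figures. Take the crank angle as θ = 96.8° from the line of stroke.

ω = 239.1 rad/s
For an in-line slider-crank, x = r cosθ + √(L² − r² sin²θ), so v = −rω sinθ·[1 + r cosθ/√(L² − r² sin²θ)].
With r = 0.0547 m, L = 0.1507 m, θ = 96.8°: √(L² − r² sin²θ) = 0.14057 m.
v = −0.0547·239.1·0.99297·[1 + 0.0547·-0.11840/0.14057] = -12.39 m/s.
|v| = 12.39 m/s.

12.4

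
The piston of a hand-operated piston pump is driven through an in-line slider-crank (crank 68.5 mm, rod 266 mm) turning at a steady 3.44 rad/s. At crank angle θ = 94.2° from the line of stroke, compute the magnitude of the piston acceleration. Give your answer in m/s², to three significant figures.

0.273

ω = 3.44 rad/s
x(θ) = r cosθ + √(L² − r² sin²θ); with ω constant, a = ω²·d²x/dθ².
d²x/dθ² = −r cosθ − r²(cos2θ)/√u − r⁴ sin²2θ/(4u^{3/2}),  u = L² − r² sin²θ = 0.0660889 m².
Substituting r = 0.0685 m, L = 0.266 m, θ = 94.2°: d²x/dθ² = +0.023066 m.
a = ω²·d²x/dθ² = (3.44)²·(+0.023066) = +0.27296 m/s²;  |a| = 0.27296 m/s².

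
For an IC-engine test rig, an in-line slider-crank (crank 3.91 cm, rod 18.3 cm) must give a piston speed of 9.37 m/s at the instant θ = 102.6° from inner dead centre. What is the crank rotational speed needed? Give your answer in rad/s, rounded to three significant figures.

258

For an in-line slider-crank, |v_piston| = rω|sinθ|·[1 + r cosθ/√(L² − r² sin²θ)].
With r = 0.0391 m, L = 0.183 m, θ = 102.6°: the bracketed kinematic factor |dx/dθ| = 0.03634 m.
ω = v/|dx/dθ| = 9.37/0.03634 = 257.84 rad/s.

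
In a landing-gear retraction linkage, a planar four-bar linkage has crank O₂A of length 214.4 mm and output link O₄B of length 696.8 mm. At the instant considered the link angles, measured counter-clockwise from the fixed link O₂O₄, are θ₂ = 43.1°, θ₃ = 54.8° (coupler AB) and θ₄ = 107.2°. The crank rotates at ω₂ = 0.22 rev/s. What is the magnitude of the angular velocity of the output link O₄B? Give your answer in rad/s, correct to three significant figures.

ω₂ = 1.382 rad/s (from 0.22 rev/s).
Differentiating the loop-closure r₂e^{iθ₂}+r₃e^{iθ₃}=r₁+r₄e^{iθ₄} gives r₂ω₂e^{iθ₂}+r₃ω₃e^{iθ₃}=r₄ω₄e^{iθ₄}.
Eliminating the other unknown: ω₄ = r₂ω₂ sin(θ₂−θ₃) / [r₄ sin(θ₄−θ₃)].
Numerator sine = -0.20279; denominator sine = +0.79229.
Result = 0.2144·1.382·(-0.20279) / (0.6968·(+0.79229)) = -0.10886 rad/s; magnitude 0.10886 rad/s.

0.109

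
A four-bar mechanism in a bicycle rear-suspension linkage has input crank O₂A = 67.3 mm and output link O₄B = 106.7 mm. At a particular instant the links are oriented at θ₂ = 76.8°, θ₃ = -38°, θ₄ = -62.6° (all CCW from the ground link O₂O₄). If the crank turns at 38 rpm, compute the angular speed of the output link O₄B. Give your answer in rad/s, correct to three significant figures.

ω₂ = 3.979 rad/s (from 38 rpm).
Differentiating the loop-closure r₂e^{iθ₂}+r₃e^{iθ₃}=r₁+r₄e^{iθ₄} gives r₂ω₂e^{iθ₂}+r₃ω₃e^{iθ₃}=r₄ω₄e^{iθ₄}.
Eliminating the other unknown: ω₄ = r₂ω₂ sin(θ₂−θ₃) / [r₄ sin(θ₄−θ₃)].
Numerator sine = +0.90778; denominator sine = -0.41628.
Result = 0.0673·3.979·(+0.90778) / (0.1067·(-0.41628)) = -5.4734 rad/s; magnitude 5.4734 rad/s.

5.47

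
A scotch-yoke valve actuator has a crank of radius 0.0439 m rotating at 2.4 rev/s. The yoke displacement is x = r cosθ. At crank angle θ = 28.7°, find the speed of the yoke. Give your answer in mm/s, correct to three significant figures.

ω = 15.08 rad/s (from 2.4 rev/s).
x = r cosθ ⇒ ẋ = −rω sinθ.
|v| = rω|sinθ| = 0.0439·15.08·|sin 28.7°| = 0.31791 m/s = 317.91 mm/s.

318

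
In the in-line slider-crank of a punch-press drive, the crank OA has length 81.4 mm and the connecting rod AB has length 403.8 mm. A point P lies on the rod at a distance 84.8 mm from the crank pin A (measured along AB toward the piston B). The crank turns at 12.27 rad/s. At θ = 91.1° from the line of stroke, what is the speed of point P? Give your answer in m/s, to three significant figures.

ω = 12.27 rad/s.  Crank-pin speed |V_A| = rω = 0.99878 m/s, perpendicular to OA.
Rod angle: sinφ = −(r/L) sinθ ⇒ φ = -11.627°; ω_rod = −rω cosθ/√(L²−r²sin²θ) = +0.048479 rad/s.
V_P = V_A + ω_rod × AP, with AP = 0.0848 m along the rod.
Components: V_Px = −rω sinθ − a·ω_rod·sinφ = -0.99777 m/s;  V_Py = rω cosθ + a·ω_rod·cosφ = -0.015147 m/s.
|V_P| = √(V_Px² + V_Py²) = 0.99788 m/s.

0.998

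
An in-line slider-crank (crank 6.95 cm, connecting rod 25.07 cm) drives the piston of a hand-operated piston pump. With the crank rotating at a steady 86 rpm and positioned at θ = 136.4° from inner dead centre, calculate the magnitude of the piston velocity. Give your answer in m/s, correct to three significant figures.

0.343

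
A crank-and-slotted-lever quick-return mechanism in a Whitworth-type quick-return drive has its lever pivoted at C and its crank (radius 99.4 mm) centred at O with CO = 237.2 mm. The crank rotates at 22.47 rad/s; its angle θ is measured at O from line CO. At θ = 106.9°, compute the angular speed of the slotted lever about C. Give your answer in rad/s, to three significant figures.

ω = 22.47 rad/s
Crank pin A relative to C: A = (d + r cosθ, r sinθ); lever angle φ = atan2(r sinθ, d + r cosθ).
Differentiating tanφ: φ̇ = rω(d cosθ + r)/(d² + r² + 2dr cosθ).
d² + r² + 2dr cosθ = |CA|² = 0.052436 m²;  d cosθ + r = +0.030445 m.
|ω_lever| = |0.0994·22.47·+0.030445| / 0.052436 = 1.2968 rad/s.

1.30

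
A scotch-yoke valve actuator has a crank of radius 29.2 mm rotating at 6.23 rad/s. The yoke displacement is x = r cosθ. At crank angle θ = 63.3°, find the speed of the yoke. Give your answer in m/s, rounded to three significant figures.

ω = 6.23 rad/s
x = r cosθ ⇒ ẋ = −rω sinθ.
|v| = rω|sinθ| = 0.0292·6.23·|sin 63.3°| = 0.16252 m/s.

0.163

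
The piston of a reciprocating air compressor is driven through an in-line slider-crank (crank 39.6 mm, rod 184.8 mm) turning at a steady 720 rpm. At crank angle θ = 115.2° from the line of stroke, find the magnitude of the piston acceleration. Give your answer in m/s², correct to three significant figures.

127

ω = 2π·720/60 = 75.4 rad/s
x(θ) = r cosθ + √(L² − r² sin²θ); with ω constant, a = ω²·d²x/dθ².
d²x/dθ² = −r cosθ − r²(cos2θ)/√u − r⁴ sin²2θ/(4u^{3/2}),  u = L² − r² sin²θ = 0.0328672 m².
Substituting r = 0.0396 m, L = 0.1848 m, θ = 115.2°: d²x/dθ² = +0.022313 m.
a = ω²·d²x/dθ² = (75.4)²·(+0.022313) = +126.85 m/s²;  |a| = 126.85 m/s².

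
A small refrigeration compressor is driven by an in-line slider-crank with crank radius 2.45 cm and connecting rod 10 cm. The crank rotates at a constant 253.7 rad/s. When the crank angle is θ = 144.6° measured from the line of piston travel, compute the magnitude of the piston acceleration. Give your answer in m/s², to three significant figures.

ω = 253.7 rad/s
x(θ) = r cosθ + √(L² − r² sin²θ); with ω constant, a = ω²·d²x/dθ².
d²x/dθ² = −r cosθ − r²(cos2θ)/√u − r⁴ sin²2θ/(4u^{3/2}),  u = L² − r² sin²θ = 0.00979858 m².
Substituting r = 0.0245 m, L = 0.1 m, θ = 144.6°: d²x/dθ² = +0.017894 m.
a = ω²·d²x/dθ² = (253.7)²·(+0.017894) = +1151.7 m/s²;  |a| = 1151.7 m/s².

1150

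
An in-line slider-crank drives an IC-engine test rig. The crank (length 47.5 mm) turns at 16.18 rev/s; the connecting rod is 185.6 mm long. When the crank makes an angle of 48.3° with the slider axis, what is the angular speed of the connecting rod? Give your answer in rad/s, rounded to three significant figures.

17.6

ω = 101.7 rad/s (converted from 16.18 rev/s).
The rod makes angle φ with the slider axis where L sinφ = r sinθ; differentiating, L cosφ·φ̇ = r ω cosθ.
L cosφ = √(L² − r² sin²θ) = 0.18218 m.
|ω_rod| = r ω |cosθ| / √(L² − r² sin²θ) = 0.0475·101.7·0.66523/0.18218 = 17.633 rad/s.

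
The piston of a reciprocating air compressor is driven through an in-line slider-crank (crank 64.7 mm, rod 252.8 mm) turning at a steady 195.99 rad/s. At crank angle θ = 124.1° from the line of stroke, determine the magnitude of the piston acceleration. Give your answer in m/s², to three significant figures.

ω = 196 rad/s
x(θ) = r cosθ + √(L² − r² sin²θ); with ω constant, a = ω²·d²x/dθ².
d²x/dθ² = −r cosθ − r²(cos2θ)/√u − r⁴ sin²2θ/(4u^{3/2}),  u = L² − r² sin²θ = 0.0610375 m².
Substituting r = 0.0647 m, L = 0.2528 m, θ = 124.1°: d²x/dθ² = +0.042315 m.
a = ω²·d²x/dθ² = (196)²·(+0.042315) = +1625.4 m/s²;  |a| = 1625.4 m/s².

1630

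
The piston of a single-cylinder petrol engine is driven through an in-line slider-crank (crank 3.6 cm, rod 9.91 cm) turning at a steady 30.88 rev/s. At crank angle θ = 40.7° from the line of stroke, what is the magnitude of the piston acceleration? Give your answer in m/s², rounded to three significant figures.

ω = 2π·30.9 = 194 rad/s
x(θ) = r cosθ + √(L² − r² sin²θ); with ω constant, a = ω²·d²x/dθ².
d²x/dθ² = −r cosθ − r²(cos2θ)/√u − r⁴ sin²2θ/(4u^{3/2}),  u = L² − r² sin²θ = 0.00926971 m².
Substituting r = 0.036 m, L = 0.0991 m, θ = 40.7°: d²x/dθ² = -0.029766 m.
a = ω²·d²x/dθ² = (194)²·(-0.029766) = -1120.5 m/s²;  |a| = 1120.5 m/s².

1120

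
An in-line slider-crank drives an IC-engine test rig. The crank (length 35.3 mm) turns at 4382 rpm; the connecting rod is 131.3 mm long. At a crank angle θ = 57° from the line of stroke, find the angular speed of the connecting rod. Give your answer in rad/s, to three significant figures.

ω = 458.9 rad/s (converted from 4382 rpm).
The rod makes angle φ with the slider axis where L sinφ = r sinθ; differentiating, L cosφ·φ̇ = r ω cosθ.
L cosφ = √(L² − r² sin²θ) = 0.12792 m.
|ω_rod| = r ω |cosθ| / √(L² − r² sin²θ) = 0.0353·458.9·0.54464/0.12792 = 68.968 rad/s.

69.0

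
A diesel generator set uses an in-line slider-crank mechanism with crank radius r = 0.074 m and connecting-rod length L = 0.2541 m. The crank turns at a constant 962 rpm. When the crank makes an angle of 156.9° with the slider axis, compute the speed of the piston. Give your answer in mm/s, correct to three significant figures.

ω = 2π·962/60 = 100.7 rad/s
For an in-line slider-crank, x = r cosθ + √(L² − r² sin²θ), so v = −rω sinθ·[1 + r cosθ/√(L² − r² sin²θ)].
With r = 0.074 m, L = 0.2541 m, θ = 156.9°: √(L² − r² sin²θ) = 0.25244 m.
v = −0.074·100.7·0.39234·[1 + 0.074·-0.91982/0.25244] = -2.1362 m/s.
|v| = 2.1362 m/s = 2136.2 mm/s.

2140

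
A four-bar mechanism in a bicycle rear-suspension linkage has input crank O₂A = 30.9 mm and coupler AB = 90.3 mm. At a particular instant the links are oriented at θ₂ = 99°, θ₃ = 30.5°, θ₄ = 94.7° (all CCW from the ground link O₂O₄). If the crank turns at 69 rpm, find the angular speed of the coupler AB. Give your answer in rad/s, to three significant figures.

0.206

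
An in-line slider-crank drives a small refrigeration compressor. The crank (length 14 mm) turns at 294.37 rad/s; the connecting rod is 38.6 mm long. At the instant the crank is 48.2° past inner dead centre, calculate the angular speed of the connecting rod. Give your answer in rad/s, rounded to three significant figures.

73.9

ω = 294.4 rad/s
The rod makes angle φ with the slider axis where L sinφ = r sinθ; differentiating, L cosφ·φ̇ = r ω cosθ.
L cosφ = √(L² − r² sin²θ) = 0.037162 m.
|ω_rod| = r ω |cosθ| / √(L² − r² sin²θ) = 0.014·294.4·0.66653/0.037162 = 73.916 rad/s.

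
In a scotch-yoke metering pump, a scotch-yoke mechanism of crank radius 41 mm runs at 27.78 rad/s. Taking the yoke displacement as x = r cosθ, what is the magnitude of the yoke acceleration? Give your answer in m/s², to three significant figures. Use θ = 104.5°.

ω = 27.78 rad/s
x = r cosθ ⇒ ẍ = −rω² cosθ (ω constant).
|a| = rω²|cosθ| = 0.041·(27.78)²·|cos 104.5°| = 7.9222 m/s².

7.92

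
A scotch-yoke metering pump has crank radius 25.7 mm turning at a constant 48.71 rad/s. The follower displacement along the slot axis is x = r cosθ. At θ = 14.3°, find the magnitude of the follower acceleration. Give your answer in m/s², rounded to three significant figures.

ω = 48.71 rad/s
x = r cosθ ⇒ ẍ = −rω² cosθ (ω constant).
|a| = rω²|cosθ| = 0.0257·(48.71)²·|cos 14.3°| = 59.088 m/s².

59.1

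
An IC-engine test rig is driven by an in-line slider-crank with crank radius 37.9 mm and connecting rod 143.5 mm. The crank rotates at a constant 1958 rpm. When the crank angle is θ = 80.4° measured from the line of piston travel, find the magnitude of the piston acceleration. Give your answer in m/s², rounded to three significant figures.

ω = 2π·1958/60 = 205 rad/s
x(θ) = r cosθ + √(L² − r² sin²θ); with ω constant, a = ω²·d²x/dθ².
d²x/dθ² = −r cosθ − r²(cos2θ)/√u − r⁴ sin²2θ/(4u^{3/2}),  u = L² − r² sin²θ = 0.0191958 m².
Substituting r = 0.0379 m, L = 0.1435 m, θ = 80.4°: d²x/dθ² = +0.0034493 m.
a = ω²·d²x/dθ² = (205)²·(+0.0034493) = +145.02 m/s²;  |a| = 145.02 m/s².

145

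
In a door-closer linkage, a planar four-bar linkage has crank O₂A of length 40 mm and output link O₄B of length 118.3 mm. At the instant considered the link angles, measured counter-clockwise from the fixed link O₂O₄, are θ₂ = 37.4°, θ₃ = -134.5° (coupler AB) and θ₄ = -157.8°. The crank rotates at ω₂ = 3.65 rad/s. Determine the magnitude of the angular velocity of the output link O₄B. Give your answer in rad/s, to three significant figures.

0.440

ω₂ = 3.65 rad/s
Differentiating the loop-closure r₂e^{iθ₂}+r₃e^{iθ₃}=r₁+r₄e^{iθ₄} gives r₂ω₂e^{iθ₂}+r₃ω₃e^{iθ₃}=r₄ω₄e^{iθ₄}.
Eliminating the other unknown: ω₄ = r₂ω₂ sin(θ₂−θ₃) / [r₄ sin(θ₄−θ₃)].
Numerator sine = +0.14090; denominator sine = -0.39555.
Result = 0.04·3.65·(+0.14090) / (0.1183·(-0.39555)) = -0.43963 rad/s; magnitude 0.43963 rad/s.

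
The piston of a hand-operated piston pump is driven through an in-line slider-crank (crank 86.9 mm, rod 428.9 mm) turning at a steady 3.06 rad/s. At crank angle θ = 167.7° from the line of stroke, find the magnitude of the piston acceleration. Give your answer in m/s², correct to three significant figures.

0.645

ω = 3.06 rad/s
x(θ) = r cosθ + √(L² − r² sin²θ); with ω constant, a = ω²·d²x/dθ².
d²x/dθ² = −r cosθ − r²(cos2θ)/√u − r⁴ sin²2θ/(4u^{3/2}),  u = L² − r² sin²θ = 0.183613 m².
Substituting r = 0.0869 m, L = 0.4289 m, θ = 167.7°: d²x/dθ² = +0.06885 m.
a = ω²·d²x/dθ² = (3.06)²·(+0.06885) = +0.64468 m/s²;  |a| = 0.64468 m/s².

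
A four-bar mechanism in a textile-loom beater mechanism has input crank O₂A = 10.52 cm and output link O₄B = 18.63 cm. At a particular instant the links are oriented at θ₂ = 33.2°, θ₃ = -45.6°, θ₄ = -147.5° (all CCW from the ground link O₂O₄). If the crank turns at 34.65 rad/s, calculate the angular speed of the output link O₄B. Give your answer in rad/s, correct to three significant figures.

19.6

ω₂ = 34.65 rad/s
Differentiating the loop-closure r₂e^{iθ₂}+r₃e^{iθ₃}=r₁+r₄e^{iθ₄} gives r₂ω₂e^{iθ₂}+r₃ω₃e^{iθ₃}=r₄ω₄e^{iθ₄}.
Eliminating the other unknown: ω₄ = r₂ω₂ sin(θ₂−θ₃) / [r₄ sin(θ₄−θ₃)].
Numerator sine = +0.98096; denominator sine = -0.97851.
Result = 0.1052·34.65·(+0.98096) / (0.1863·(-0.97851)) = -19.615 rad/s; magnitude 19.615 rad/s.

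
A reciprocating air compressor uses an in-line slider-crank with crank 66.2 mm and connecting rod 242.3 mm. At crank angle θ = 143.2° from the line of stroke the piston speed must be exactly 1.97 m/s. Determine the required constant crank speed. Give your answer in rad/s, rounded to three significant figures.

63.8

For an in-line slider-crank, |v_piston| = rω|sinθ|·[1 + r cosθ/√(L² − r² sin²θ)].
With r = 0.0662 m, L = 0.2423 m, θ = 143.2°: the bracketed kinematic factor |dx/dθ| = 0.030861 m.
ω = v/|dx/dθ| = 1.97/0.030861 = 63.834 rad/s.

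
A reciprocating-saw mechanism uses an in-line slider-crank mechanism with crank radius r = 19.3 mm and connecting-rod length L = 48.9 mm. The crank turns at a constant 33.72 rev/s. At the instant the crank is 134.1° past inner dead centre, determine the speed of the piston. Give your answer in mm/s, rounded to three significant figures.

2100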